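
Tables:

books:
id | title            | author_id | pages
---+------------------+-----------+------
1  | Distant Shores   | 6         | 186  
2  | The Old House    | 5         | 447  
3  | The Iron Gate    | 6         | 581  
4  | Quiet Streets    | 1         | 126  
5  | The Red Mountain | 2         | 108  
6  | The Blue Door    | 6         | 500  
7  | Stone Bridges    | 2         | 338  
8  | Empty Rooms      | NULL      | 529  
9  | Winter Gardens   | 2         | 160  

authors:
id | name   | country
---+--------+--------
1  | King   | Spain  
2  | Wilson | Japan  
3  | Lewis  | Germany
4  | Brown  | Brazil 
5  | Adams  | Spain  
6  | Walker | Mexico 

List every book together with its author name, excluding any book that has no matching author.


INNER JOIN keeps only books rows whose author_id matches an id in authors. Walk through each book:
  - book 1 (Distant Shores): author_id=6 -> matches Walker
  - book 2 (The Old House): author_id=5 -> matches Adams
  - book 3 (The Iron Gate): author_id=6 -> matches Walker
  - book 4 (Quiet Streets): author_id=1 -> matches King
  - book 5 (The Red Mountain): author_id=2 -> matches Wilson
  - book 6 (The Blue Door): author_id=6 -> matches Walker
  - book 7 (Stone Bridges): author_id=2 -> matches Wilson
  - book 8 (Empty Rooms): author_id=NULL, no match -> dropped
  - book 9 (Winter Gardens): author_id=2 -> matches Wilson
So 1 of 9 rows is dropped.

SQL:
SELECT a.title, b.name AS author
FROM books a
INNER JOIN authors b ON a.author_id = b.id

Result:
title            | author
-----------------+-------
Distant Shores   | Walker
The Old House    | Adams 
The Iron Gate    | Walker
Quiet Streets    | King  
The Red Mountain | Wilson
The Blue Door    | Walker
Stone Bridges    | Wilson
Winter Gardens   | Wilson


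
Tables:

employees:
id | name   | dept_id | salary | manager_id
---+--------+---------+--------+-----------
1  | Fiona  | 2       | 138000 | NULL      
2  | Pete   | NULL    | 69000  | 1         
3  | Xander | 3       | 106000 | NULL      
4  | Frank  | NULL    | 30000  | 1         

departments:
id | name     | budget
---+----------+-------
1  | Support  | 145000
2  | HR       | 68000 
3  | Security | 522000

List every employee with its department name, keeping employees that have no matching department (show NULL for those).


LEFT JOIN keeps every row from employees (the left table); where dept_id has no match in departments, the department columns become NULL. Walk through each employee:
  - employee 1 (Fiona): dept_id=2 -> matches HR
  - employee 2 (Pete): dept_id=NULL, no match -> kept with NULL
  - employee 3 (Xander): dept_id=3 -> matches Security
  - employee 4 (Frank): dept_id=NULL, no match -> kept with NULL
All 4 rows appear; 2 have NULL department.

SQL:
SELECT a.name, b.name AS department
FROM employees a
LEFT JOIN departments b ON a.dept_id = b.id

Result:
name   | department
-------+-----------
Fiona  | HR        
Pete   | NULL      
Xander | Security  
Frank  | NULL      


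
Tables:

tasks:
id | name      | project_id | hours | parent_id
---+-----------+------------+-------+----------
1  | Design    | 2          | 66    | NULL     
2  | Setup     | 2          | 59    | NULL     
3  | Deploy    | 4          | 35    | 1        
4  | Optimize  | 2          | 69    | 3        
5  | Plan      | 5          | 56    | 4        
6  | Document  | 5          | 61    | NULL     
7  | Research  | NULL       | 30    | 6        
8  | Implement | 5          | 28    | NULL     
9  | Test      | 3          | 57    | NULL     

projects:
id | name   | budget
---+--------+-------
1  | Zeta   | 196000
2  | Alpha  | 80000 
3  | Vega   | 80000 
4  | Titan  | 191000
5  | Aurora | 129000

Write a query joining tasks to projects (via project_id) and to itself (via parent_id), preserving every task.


Two LEFT JOINs from the same base table tasks: one to projects via project_id, one to tasks itself via parent_id. Both are LEFT so every task is preserved.
Match against projects:
  - task 1 (Design): project_id=2 -> matches Alpha
  - task 2 (Setup): project_id=2 -> matches Alpha
  - task 3 (Deploy): project_id=4 -> matches Titan
  - task 4 (Optimize): project_id=2 -> matches Alpha
  - task 5 (Plan): project_id=5 -> matches Aurora
  - task 6 (Document): project_id=5 -> matches Aurora
  - task 7 (Research): project_id=NULL, no match -> kept with NULL
  - task 8 (Implement): project_id=5 -> matches Aurora
  - task 9 (Test): project_id=3 -> matches Vega
Match against tasks (self):
  - task 1 (Design): parent_id=NULL -> NULL
  - task 2 (Setup): parent_id=NULL -> NULL
  - task 3 (Deploy): parent_id=1 -> Design
  - task 4 (Optimize): parent_id=3 -> Deploy
  - task 5 (Plan): parent_id=4 -> Optimize
  - task 6 (Document): parent_id=NULL -> NULL
  - task 7 (Research): parent_id=6 -> Document
  - task 8 (Implement): parent_id=NULL -> NULL
  - task 9 (Test): parent_id=NULL -> NULL

SQL:
SELECT a.name, b.name AS project, c.name AS parent
FROM tasks a
LEFT JOIN projects b ON a.project_id = b.id
LEFT JOIN tasks c ON a.parent_id = c.id

Result:
name      | project | parent  
----------+---------+---------
Design    | Alpha   | NULL    
Setup     | Alpha   | NULL    
Deploy    | Titan   | Design  
Optimize  | Alpha   | Deploy  
Plan      | Aurora  | Optimize
Document  | Aurora  | NULL    
Research  | NULL    | Document
Implement | Aurora  | NULL    
Test      | Vega    | NULL    


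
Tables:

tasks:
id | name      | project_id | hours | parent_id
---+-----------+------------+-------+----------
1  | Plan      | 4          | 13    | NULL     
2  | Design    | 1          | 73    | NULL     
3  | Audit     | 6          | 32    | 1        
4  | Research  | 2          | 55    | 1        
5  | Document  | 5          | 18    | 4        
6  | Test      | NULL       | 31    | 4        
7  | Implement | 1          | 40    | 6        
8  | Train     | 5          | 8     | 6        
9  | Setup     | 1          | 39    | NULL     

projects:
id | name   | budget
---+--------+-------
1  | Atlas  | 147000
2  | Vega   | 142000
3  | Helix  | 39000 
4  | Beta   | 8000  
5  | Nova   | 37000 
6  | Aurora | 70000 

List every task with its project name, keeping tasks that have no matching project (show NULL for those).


LEFT JOIN keeps every row from tasks (the left table); where project_id has no match in projects, the project columns become NULL. Walk through each task:
  - task 1 (Plan): project_id=4 -> matches Beta
  - task 2 (Design): project_id=1 -> matches Atlas
  - task 3 (Audit): project_id=6 -> matches Aurora
  - task 4 (Research): project_id=2 -> matches Vega
  - task 5 (Document): project_id=5 -> matches Nova
  - task 6 (Test): project_id=NULL, no match -> kept with NULL
  - task 7 (Implement): project_id=1 -> matches Atlas
  - task 8 (Train): project_id=5 -> matches Nova
  - task 9 (Setup): project_id=1 -> matches Atlas
All 9 rows appear; 1 has NULL project.

SQL:
SELECT a.name, b.name AS project
FROM tasks a
LEFT JOIN projects b ON a.project_id = b.id

Result:
name      | project
----------+--------
Plan      | Beta   
Design    | Atlas  
Audit     | Aurora 
Research  | Vega   
Document  | Nova   
Test      | NULL   
Implement | Atlas  
Train     | Nova   
Setup     | Atlas  


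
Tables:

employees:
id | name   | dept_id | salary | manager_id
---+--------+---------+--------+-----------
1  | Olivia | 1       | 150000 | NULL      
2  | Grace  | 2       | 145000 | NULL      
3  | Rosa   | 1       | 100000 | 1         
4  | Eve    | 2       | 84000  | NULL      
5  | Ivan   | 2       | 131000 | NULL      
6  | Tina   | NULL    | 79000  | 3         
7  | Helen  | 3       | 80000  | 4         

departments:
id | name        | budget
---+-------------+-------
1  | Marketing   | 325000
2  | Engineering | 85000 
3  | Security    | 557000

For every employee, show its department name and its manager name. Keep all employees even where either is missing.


Two LEFT JOINs from the same base table employees: one to departments via dept_id, one to employees itself via manager_id. Both are LEFT so every employee is preserved.
Match against departments:
  - employee 1 (Olivia): dept_id=1 -> matches Marketing
  - employee 2 (Grace): dept_id=2 -> matches Engineering
  - employee 3 (Rosa): dept_id=1 -> matches Marketing
  - employee 4 (Eve): dept_id=2 -> matches Engineering
  - employee 5 (Ivan): dept_id=2 -> matches Engineering
  - employee 6 (Tina): dept_id=NULL, no match -> kept with NULL
  - employee 7 (Helen): dept_id=3 -> matches Security
Match against employees (self):
  - employee 1 (Olivia): manager_id=NULL -> NULL
  - employee 2 (Grace): manager_id=NULL -> NULL
  - employee 3 (Rosa): manager_id=1 -> Olivia
  - employee 4 (Eve): manager_id=NULL -> NULL
  - employee 5 (Ivan): manager_id=NULL -> NULL
  - employee 6 (Tina): manager_id=3 -> Rosa
  - employee 7 (Helen): manager_id=4 -> Eve

SQL:
SELECT a.name, b.name AS department, c.name AS manager
FROM employees a
LEFT JOIN departments b ON a.dept_id = b.id
LEFT JOIN employees c ON a.manager_id = c.id

Result:
name   | department  | manager
-------+-------------+--------
Olivia | Marketing   | NULL   
Grace  | Engineering | NULL   
Rosa   | Marketing   | Olivia 
Eve    | Engineering | NULL   
Ivan   | Engineering | NULL   
Tina   | NULL        | Rosa   
Helen  | Security    | Eve    


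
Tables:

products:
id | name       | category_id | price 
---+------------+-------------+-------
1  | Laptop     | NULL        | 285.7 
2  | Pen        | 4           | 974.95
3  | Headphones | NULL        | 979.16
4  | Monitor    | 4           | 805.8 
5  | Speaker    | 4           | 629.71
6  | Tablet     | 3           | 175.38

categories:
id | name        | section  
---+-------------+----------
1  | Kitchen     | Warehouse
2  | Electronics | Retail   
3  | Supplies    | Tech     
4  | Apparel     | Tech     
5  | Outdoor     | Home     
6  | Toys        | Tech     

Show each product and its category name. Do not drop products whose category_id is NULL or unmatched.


LEFT JOIN keeps every row from products (the left table); where category_id has no match in categories, the category columns become NULL. Walk through each product:
  - product 1 (Laptop): category_id=NULL, no match -> kept with NULL
  - product 2 (Pen): category_id=4 -> matches Apparel
  - product 3 (Headphones): category_id=NULL, no match -> kept with NULL
  - product 4 (Monitor): category_id=4 -> matches Apparel
  - product 5 (Speaker): category_id=4 -> matches Apparel
  - product 6 (Tablet): category_id=3 -> matches Supplies
All 6 rows appear; 2 have NULL category.

SQL:
SELECT a.name, b.name AS category
FROM products a
LEFT JOIN categories b ON a.category_id = b.id

Result:
name       | category
-----------+---------
Laptop     | NULL    
Pen        | Apparel 
Headphones | NULL    
Monitor    | Apparel 
Speaker    | Apparel 
Tablet     | Supplies


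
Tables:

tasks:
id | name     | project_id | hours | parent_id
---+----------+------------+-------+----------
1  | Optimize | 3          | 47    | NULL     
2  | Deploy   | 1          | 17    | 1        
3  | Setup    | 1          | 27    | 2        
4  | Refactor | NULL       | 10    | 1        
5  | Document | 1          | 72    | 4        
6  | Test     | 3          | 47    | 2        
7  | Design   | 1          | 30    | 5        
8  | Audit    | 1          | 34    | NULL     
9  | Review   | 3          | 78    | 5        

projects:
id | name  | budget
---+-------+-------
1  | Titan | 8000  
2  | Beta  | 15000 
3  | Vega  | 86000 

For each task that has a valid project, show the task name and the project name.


INNER JOIN keeps only tasks rows whose project_id matches an id in projects. Walk through each task:
  - task 1 (Optimize): project_id=3 -> matches Vega
  - task 2 (Deploy): project_id=1 -> matches Titan
  - task 3 (Setup): project_id=1 -> matches Titan
  - task 4 (Refactor): project_id=NULL, no match -> dropped
  - task 5 (Document): project_id=1 -> matches Titan
  - task 6 (Test): project_id=3 -> matches Vega
  - task 7 (Design): project_id=1 -> matches Titan
  - task 8 (Audit): project_id=1 -> matches Titan
  - task 9 (Review): project_id=3 -> matches Vega
So 1 of 9 rows is dropped.

SQL:
SELECT a.name, b.name AS project
FROM tasks a
INNER JOIN projects b ON a.project_id = b.id

Result:
name     | project
---------+--------
Optimize | Vega   
Deploy   | Titan  
Setup    | Titan  
Document | Titan  
Test     | Vega   
Design   | Titan  
Audit    | Titan  
Review   | Vega   


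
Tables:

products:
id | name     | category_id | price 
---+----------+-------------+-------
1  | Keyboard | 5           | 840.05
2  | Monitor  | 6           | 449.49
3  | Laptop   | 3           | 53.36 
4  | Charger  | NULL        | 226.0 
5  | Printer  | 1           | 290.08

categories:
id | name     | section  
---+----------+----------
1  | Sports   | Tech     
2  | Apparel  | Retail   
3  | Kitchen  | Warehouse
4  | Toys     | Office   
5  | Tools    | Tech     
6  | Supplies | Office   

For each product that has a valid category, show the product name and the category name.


INNER JOIN keeps only products rows whose category_id matches an id in categories. Walk through each product:
  - product 1 (Keyboard): category_id=5 -> matches Tools
  - product 2 (Monitor): category_id=6 -> matches Supplies
  - product 3 (Laptop): category_id=3 -> matches Kitchen
  - product 4 (Charger): category_id=NULL, no match -> dropped
  - product 5 (Printer): category_id=1 -> matches Sports
So 1 of 5 rows is dropped.

SQL:
SELECT a.name, b.name AS category
FROM products a
INNER JOIN categories b ON a.category_id = b.id

Result:
name     | category
---------+---------
Keyboard | Tools   
Monitor  | Supplies
Laptop   | Kitchen 
Printer  | Sports  


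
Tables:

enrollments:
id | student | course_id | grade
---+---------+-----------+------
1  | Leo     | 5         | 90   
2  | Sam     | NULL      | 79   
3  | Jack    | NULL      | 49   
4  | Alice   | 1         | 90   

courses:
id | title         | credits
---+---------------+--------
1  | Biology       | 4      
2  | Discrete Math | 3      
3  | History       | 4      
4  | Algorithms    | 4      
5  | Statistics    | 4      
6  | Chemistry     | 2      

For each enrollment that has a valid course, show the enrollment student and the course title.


INNER JOIN keeps only enrollments rows whose course_id matches an id in courses. Walk through each enrollment:
  - enrollment 1 (Leo): course_id=5 -> matches Statistics
  - enrollment 2 (Sam): course_id=NULL, no match -> dropped
  - enrollment 3 (Jack): course_id=NULL, no match -> dropped
  - enrollment 4 (Alice): course_id=1 -> matches Biology
So 2 of 4 rows are dropped.

SQL:
SELECT a.student, b.title AS course
FROM enrollments a
INNER JOIN courses b ON a.course_id = b.id

Result:
student | course    
--------+-----------
Leo     | Statistics
Alice   | Biology   


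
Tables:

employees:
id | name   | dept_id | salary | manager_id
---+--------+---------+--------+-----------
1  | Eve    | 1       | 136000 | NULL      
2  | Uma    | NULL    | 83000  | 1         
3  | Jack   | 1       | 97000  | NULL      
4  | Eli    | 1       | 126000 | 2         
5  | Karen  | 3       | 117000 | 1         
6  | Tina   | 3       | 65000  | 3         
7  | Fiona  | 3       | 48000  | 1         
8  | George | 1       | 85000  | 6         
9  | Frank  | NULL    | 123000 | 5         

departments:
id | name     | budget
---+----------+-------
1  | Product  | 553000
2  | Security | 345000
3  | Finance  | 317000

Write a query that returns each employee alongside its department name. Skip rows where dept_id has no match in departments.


INNER JOIN keeps only employees rows whose dept_id matches an id in departments. Walk through each employee:
  - employee 1 (Eve): dept_id=1 -> matches Product
  - employee 2 (Uma): dept_id=NULL, no match -> dropped
  - employee 3 (Jack): dept_id=1 -> matches Product
  - employee 4 (Eli): dept_id=1 -> matches Product
  - employee 5 (Karen): dept_id=3 -> matches Finance
  - employee 6 (Tina): dept_id=3 -> matches Finance
  - employee 7 (Fiona): dept_id=3 -> matches Finance
  - employee 8 (George): dept_id=1 -> matches Product
  - employee 9 (Frank): dept_id=NULL, no match -> dropped
So 2 of 9 rows are dropped.

SQL:
SELECT a.name, b.name AS department
FROM employees a
INNER JOIN departments b ON a.dept_id = b.id

Result:
name   | department
-------+-----------
Eve    | Product   
Jack   | Product   
Eli    | Product   
Karen  | Finance   
Tina   | Finance   
Fiona  | Finance   
George | Product   


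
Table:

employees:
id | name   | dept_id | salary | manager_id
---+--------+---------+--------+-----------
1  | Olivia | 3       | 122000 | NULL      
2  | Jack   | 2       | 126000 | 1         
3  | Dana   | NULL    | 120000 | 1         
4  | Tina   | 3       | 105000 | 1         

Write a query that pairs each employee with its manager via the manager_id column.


This is a self-join: employees is joined to a second copy of itself, matching each row's manager_id to another row's id. Use LEFT JOIN so rows with manager_id=NULL are kept.
  - employee 1 (Olivia): manager_id=NULL -> NULL
  - employee 2 (Jack): manager_id=1 -> Olivia
  - employee 3 (Dana): manager_id=1 -> Olivia
  - employee 4 (Tina): manager_id=1 -> Olivia

SQL:
SELECT a.name AS item, b.name AS manager
FROM employees a
LEFT JOIN employees b ON a.manager_id = b.id

Result:
item   | manager
-------+--------
Olivia | NULL   
Jack   | Olivia 
Dana   | Olivia 
Tina   | Olivia 


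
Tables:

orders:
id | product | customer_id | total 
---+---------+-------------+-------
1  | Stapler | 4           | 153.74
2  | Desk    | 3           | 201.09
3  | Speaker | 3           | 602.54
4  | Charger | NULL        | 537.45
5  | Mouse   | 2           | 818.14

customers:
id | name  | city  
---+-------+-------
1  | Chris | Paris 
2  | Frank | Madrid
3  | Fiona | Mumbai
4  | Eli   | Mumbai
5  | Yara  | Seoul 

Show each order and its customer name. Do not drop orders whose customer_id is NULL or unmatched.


LEFT JOIN keeps every row from orders (the left table); where customer_id has no match in customers, the customer columns become NULL. Walk through each order:
  - order 1 (Stapler): customer_id=4 -> matches Eli
  - order 2 (Desk): customer_id=3 -> matches Fiona
  - order 3 (Speaker): customer_id=3 -> matches Fiona
  - order 4 (Charger): customer_id=NULL, no match -> kept with NULL
  - order 5 (Mouse): customer_id=2 -> matches Frank
All 5 rows appear; 1 has NULL customer.

SQL:
SELECT a.product, b.name AS customer
FROM orders a
LEFT JOIN customers b ON a.customer_id = b.id

Result:
product | customer
--------+---------
Stapler | Eli     
Desk    | Fiona   
Speaker | Fiona   
Charger | NULL    
Mouse   | Frank   


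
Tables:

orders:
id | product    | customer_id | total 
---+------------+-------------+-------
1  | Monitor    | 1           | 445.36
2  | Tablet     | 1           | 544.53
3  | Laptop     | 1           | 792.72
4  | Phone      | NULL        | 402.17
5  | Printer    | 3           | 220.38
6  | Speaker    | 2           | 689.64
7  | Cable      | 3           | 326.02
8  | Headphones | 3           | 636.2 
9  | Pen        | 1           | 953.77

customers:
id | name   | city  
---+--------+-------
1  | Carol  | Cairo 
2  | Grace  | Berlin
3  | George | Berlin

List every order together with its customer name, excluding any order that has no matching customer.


INNER JOIN keeps only orders rows whose customer_id matches an id in customers. Walk through each order:
  - order 1 (Monitor): customer_id=1 -> matches Carol
  - order 2 (Tablet): customer_id=1 -> matches Carol
  - order 3 (Laptop): customer_id=1 -> matches Carol
  - order 4 (Phone): customer_id=NULL, no match -> dropped
  - order 5 (Printer): customer_id=3 -> matches George
  - order 6 (Speaker): customer_id=2 -> matches Grace
  - order 7 (Cable): customer_id=3 -> matches George
  - order 8 (Headphones): customer_id=3 -> matches George
  - order 9 (Pen): customer_id=1 -> matches Carol
So 1 of 9 rows is dropped.

SQL:
SELECT a.product, b.name AS customer
FROM orders a
INNER JOIN customers b ON a.customer_id = b.id

Result:
product    | customer
-----------+---------
Monitor    | Carol   
Tablet     | Carol   
Laptop     | Carol   
Printer    | George  
Speaker    | Grace   
Cable      | George  
Headphones | George  
Pen        | Carol   


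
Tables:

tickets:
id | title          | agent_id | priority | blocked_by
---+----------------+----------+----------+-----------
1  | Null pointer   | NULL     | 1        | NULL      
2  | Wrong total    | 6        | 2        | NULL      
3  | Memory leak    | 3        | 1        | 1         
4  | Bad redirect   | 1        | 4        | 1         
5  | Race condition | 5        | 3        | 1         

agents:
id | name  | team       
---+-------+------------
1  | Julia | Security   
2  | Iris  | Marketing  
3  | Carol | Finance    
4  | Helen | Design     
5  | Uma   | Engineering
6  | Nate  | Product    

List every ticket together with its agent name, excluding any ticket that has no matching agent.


INNER JOIN keeps only tickets rows whose agent_id matches an id in agents. Walk through each ticket:
  - ticket 1 (Null pointer): agent_id=NULL, no match -> dropped
  - ticket 2 (Wrong total): agent_id=6 -> matches Nate
  - ticket 3 (Memory leak): agent_id=3 -> matches Carol
  - ticket 4 (Bad redirect): agent_id=1 -> matches Julia
  - ticket 5 (Race condition): agent_id=5 -> matches Uma
So 1 of 5 rows is dropped.

SQL:
SELECT a.title, b.name AS agent
FROM tickets a
INNER JOIN agents b ON a.agent_id = b.id

Result:
title          | agent
---------------+------
Wrong total    | Nate 
Memory leak    | Carol
Bad redirect   | Julia
Race condition | Uma  


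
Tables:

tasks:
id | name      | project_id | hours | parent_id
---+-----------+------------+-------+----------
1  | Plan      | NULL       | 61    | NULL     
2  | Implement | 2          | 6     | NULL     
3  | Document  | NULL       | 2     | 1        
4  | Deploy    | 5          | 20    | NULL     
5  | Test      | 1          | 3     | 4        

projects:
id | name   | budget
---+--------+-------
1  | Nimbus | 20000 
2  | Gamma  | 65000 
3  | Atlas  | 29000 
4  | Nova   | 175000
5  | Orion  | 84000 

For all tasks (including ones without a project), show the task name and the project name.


LEFT JOIN keeps every row from tasks (the left table); where project_id has no match in projects, the project columns become NULL. Walk through each task:
  - task 1 (Plan): project_id=NULL, no match -> kept with NULL
  - task 2 (Implement): project_id=2 -> matches Gamma
  - task 3 (Document): project_id=NULL, no match -> kept with NULL
  - task 4 (Deploy): project_id=5 -> matches Orion
  - task 5 (Test): project_id=1 -> matches Nimbus
All 5 rows appear; 2 have NULL project.

SQL:
SELECT a.name, b.name AS project
FROM tasks a
LEFT JOIN projects b ON a.project_id = b.id

Result:
name      | project
----------+--------
Plan      | NULL   
Implement | Gamma  
Document  | NULL   
Deploy    | Orion  
Test      | Nimbus 


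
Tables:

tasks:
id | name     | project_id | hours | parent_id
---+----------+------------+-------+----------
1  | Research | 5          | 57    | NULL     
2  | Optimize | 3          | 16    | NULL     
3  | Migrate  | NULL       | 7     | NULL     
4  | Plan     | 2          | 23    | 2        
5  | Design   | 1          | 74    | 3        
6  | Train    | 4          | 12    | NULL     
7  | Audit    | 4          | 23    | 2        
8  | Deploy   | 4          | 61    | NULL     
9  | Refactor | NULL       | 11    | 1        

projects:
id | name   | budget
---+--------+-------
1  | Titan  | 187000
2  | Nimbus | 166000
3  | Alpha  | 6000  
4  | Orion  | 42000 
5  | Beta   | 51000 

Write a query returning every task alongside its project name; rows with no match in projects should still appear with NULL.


LEFT JOIN keeps every row from tasks (the left table); where project_id has no match in projects, the project columns become NULL. Walk through each task:
  - task 1 (Research): project_id=5 -> matches Beta
  - task 2 (Optimize): project_id=3 -> matches Alpha
  - task 3 (Migrate): project_id=NULL, no match -> kept with NULL
  - task 4 (Plan): project_id=2 -> matches Nimbus
  - task 5 (Design): project_id=1 -> matches Titan
  - task 6 (Train): project_id=4 -> matches Orion
  - task 7 (Audit): project_id=4 -> matches Orion
  - task 8 (Deploy): project_id=4 -> matches Orion
  - task 9 (Refactor): project_id=NULL, no match -> kept with NULL
All 9 rows appear; 2 have NULL project.

SQL:
SELECT a.name, b.name AS project
FROM tasks a
LEFT JOIN projects b ON a.project_id = b.id

Result:
name     | project
---------+--------
Research | Beta   
Optimize | Alpha  
Migrate  | NULL   
Plan     | Nimbus 
Design   | Titan  
Train    | Orion  
Audit    | Orion  
Deploy   | Orion  
Refactor | NULL   


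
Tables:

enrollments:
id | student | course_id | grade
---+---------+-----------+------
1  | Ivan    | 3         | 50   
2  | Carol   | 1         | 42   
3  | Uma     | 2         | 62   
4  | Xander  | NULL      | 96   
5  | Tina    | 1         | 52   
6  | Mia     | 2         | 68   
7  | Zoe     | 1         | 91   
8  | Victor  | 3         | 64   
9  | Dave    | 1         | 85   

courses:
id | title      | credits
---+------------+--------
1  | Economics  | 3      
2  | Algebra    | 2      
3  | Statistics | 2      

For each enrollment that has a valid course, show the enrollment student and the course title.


INNER JOIN keeps only enrollments rows whose course_id matches an id in courses. Walk through each enrollment:
  - enrollment 1 (Ivan): course_id=3 -> matches Statistics
  - enrollment 2 (Carol): course_id=1 -> matches Economics
  - enrollment 3 (Uma): course_id=2 -> matches Algebra
  - enrollment 4 (Xander): course_id=NULL, no match -> dropped
  - enrollment 5 (Tina): course_id=1 -> matches Economics
  - enrollment 6 (Mia): course_id=2 -> matches Algebra
  - enrollment 7 (Zoe): course_id=1 -> matches Economics
  - enrollment 8 (Victor): course_id=3 -> matches Statistics
  - enrollment 9 (Dave): course_id=1 -> matches Economics
So 1 of 9 rows is dropped.

SQL:
SELECT a.student, b.title AS course
FROM enrollments a
INNER JOIN courses b ON a.course_id = b.id

Result:
student | course    
--------+-----------
Ivan    | Statistics
Carol   | Economics 
Uma     | Algebra   
Tina    | Economics 
Mia     | Algebra   
Zoe     | Economics 
Victor  | Statistics
Dave    | Economics 


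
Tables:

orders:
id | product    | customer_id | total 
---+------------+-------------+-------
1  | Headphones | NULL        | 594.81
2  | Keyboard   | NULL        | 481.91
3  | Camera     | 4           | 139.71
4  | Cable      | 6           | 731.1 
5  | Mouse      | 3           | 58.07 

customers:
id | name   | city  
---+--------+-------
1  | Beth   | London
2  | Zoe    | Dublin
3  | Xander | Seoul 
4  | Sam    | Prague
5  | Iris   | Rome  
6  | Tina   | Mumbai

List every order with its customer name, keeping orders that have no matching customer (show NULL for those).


LEFT JOIN keeps every row from orders (the left table); where customer_id has no match in customers, the customer columns become NULL. Walk through each order:
  - order 1 (Headphones): customer_id=NULL, no match -> kept with NULL
  - order 2 (Keyboard): customer_id=NULL, no match -> kept with NULL
  - order 3 (Camera): customer_id=4 -> matches Sam
  - order 4 (Cable): customer_id=6 -> matches Tina
  - order 5 (Mouse): customer_id=3 -> matches Xander
All 5 rows appear; 2 have NULL customer.

SQL:
SELECT a.product, b.name AS customer
FROM orders a
LEFT JOIN customers b ON a.customer_id = b.id

Result:
product    | customer
-----------+---------
Headphones | NULL    
Keyboard   | NULL    
Camera     | Sam     
Cable      | Tina    
Mouse      | Xander  


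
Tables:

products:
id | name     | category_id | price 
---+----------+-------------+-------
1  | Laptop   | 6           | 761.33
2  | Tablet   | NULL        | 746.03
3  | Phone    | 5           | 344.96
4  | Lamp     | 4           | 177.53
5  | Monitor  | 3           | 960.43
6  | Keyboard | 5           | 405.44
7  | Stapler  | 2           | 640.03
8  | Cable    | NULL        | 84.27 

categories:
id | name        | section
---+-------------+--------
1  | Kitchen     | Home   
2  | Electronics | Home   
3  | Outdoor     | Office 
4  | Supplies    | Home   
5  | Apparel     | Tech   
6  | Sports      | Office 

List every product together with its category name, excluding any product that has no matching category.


INNER JOIN keeps only products rows whose category_id matches an id in categories. Walk through each product:
  - product 1 (Laptop): category_id=6 -> matches Sports
  - product 2 (Tablet): category_id=NULL, no match -> dropped
  - product 3 (Phone): category_id=5 -> matches Apparel
  - product 4 (Lamp): category_id=4 -> matches Supplies
  - product 5 (Monitor): category_id=3 -> matches Outdoor
  - product 6 (Keyboard): category_id=5 -> matches Apparel
  - product 7 (Stapler): category_id=2 -> matches Electronics
  - product 8 (Cable): category_id=NULL, no match -> dropped
So 2 of 8 rows are dropped.

SQL:
SELECT a.name, b.name AS category
FROM products a
INNER JOIN categories b ON a.category_id = b.id

Result:
name     | category   
---------+------------
Laptop   | Sports     
Phone    | Apparel    
Lamp     | Supplies   
Monitor  | Outdoor    
Keyboard | Apparel    
Stapler  | Electronics


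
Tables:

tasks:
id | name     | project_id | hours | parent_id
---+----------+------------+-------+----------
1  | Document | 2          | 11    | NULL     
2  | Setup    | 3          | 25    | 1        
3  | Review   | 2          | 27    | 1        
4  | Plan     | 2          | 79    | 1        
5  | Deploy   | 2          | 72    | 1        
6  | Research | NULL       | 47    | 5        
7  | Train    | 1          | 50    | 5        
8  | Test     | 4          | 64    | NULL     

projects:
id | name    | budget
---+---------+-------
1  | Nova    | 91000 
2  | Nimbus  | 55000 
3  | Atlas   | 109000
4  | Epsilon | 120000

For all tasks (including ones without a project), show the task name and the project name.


LEFT JOIN keeps every row from tasks (the left table); where project_id has no match in projects, the project columns become NULL. Walk through each task:
  - task 1 (Document): project_id=2 -> matches Nimbus
  - task 2 (Setup): project_id=3 -> matches Atlas
  - task 3 (Review): project_id=2 -> matches Nimbus
  - task 4 (Plan): project_id=2 -> matches Nimbus
  - task 5 (Deploy): project_id=2 -> matches Nimbus
  - task 6 (Research): project_id=NULL, no match -> kept with NULL
  - task 7 (Train): project_id=1 -> matches Nova
  - task 8 (Test): project_id=4 -> matches Epsilon
All 8 rows appear; 1 has NULL project.

SQL:
SELECT a.name, b.name AS project
FROM tasks a
LEFT JOIN projects b ON a.project_id = b.id

Result:
name     | project
---------+--------
Document | Nimbus 
Setup    | Atlas  
Review   | Nimbus 
Plan     | Nimbus 
Deploy   | Nimbus 
Research | NULL   
Train    | Nova   
Test     | Epsilon


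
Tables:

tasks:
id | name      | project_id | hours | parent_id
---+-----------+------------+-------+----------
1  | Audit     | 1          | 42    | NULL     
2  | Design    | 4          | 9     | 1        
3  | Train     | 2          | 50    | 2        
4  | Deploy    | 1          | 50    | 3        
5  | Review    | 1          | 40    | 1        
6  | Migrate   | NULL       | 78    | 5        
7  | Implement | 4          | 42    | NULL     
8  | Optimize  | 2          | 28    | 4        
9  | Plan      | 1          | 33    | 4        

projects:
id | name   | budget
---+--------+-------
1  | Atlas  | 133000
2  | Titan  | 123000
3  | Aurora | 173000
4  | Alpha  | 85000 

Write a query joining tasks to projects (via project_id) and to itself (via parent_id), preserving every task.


Two LEFT JOINs from the same base table tasks: one to projects via project_id, one to tasks itself via parent_id. Both are LEFT so every task is preserved.
Match against projects:
  - task 1 (Audit): project_id=1 -> matches Atlas
  - task 2 (Design): project_id=4 -> matches Alpha
  - task 3 (Train): project_id=2 -> matches Titan
  - task 4 (Deploy): project_id=1 -> matches Atlas
  - task 5 (Review): project_id=1 -> matches Atlas
  - task 6 (Migrate): project_id=NULL, no match -> kept with NULL
  - task 7 (Implement): project_id=4 -> matches Alpha
  - task 8 (Optimize): project_id=2 -> matches Titan
  - task 9 (Plan): project_id=1 -> matches Atlas
Match against tasks (self):
  - task 1 (Audit): parent_id=NULL -> NULL
  - task 2 (Design): parent_id=1 -> Audit
  - task 3 (Train): parent_id=2 -> Design
  - task 4 (Deploy): parent_id=3 -> Train
  - task 5 (Review): parent_id=1 -> Audit
  - task 6 (Migrate): parent_id=5 -> Review
  - task 7 (Implement): parent_id=NULL -> NULL
  - task 8 (Optimize): parent_id=4 -> Deploy
  - task 9 (Plan): parent_id=4 -> Deploy

SQL:
SELECT a.name, b.name AS project, c.name AS parent
FROM tasks a
LEFT JOIN projects b ON a.project_id = b.id
LEFT JOIN tasks c ON a.parent_id = c.id

Result:
name      | project | parent
----------+---------+-------
Audit     | Atlas   | NULL  
Design    | Alpha   | Audit 
Train     | Titan   | Design
Deploy    | Atlas   | Train 
Review    | Atlas   | Audit 
Migrate   | NULL    | Review
Implement | Alpha   | NULL  
Optimize  | Titan   | Deploy
Plan      | Atlas   | Deploy


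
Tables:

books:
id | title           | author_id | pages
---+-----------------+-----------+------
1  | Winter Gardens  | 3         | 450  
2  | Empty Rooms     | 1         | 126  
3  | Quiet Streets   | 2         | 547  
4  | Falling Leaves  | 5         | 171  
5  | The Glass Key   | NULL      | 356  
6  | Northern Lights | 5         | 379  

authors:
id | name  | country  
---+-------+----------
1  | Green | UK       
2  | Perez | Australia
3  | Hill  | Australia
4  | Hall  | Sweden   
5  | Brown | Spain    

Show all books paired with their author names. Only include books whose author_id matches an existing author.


INNER JOIN keeps only books rows whose author_id matches an id in authors. Walk through each book:
  - book 1 (Winter Gardens): author_id=3 -> matches Hill
  - book 2 (Empty Rooms): author_id=1 -> matches Green
  - book 3 (Quiet Streets): author_id=2 -> matches Perez
  - book 4 (Falling Leaves): author_id=5 -> matches Brown
  - book 5 (The Glass Key): author_id=NULL, no match -> dropped
  - book 6 (Northern Lights): author_id=5 -> matches Brown
So 1 of 6 rows is dropped.

SQL:
SELECT a.title, b.name AS author
FROM books a
INNER JOIN authors b ON a.author_id = b.id

Result:
title           | author
----------------+-------
Winter Gardens  | Hill  
Empty Rooms     | Green 
Quiet Streets   | Perez 
Falling Leaves  | Brown 
Northern Lights | Brown 


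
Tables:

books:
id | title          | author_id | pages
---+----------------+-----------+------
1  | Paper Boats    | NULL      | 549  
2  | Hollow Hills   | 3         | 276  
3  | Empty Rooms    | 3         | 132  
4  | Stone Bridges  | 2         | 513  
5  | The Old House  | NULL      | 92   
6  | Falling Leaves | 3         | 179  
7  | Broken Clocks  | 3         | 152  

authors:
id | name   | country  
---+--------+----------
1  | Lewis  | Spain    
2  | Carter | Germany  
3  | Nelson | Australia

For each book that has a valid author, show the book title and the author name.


INNER JOIN keeps only books rows whose author_id matches an id in authors. Walk through each book:
  - book 1 (Paper Boats): author_id=NULL, no match -> dropped
  - book 2 (Hollow Hills): author_id=3 -> matches Nelson
  - book 3 (Empty Rooms): author_id=3 -> matches Nelson
  - book 4 (Stone Bridges): author_id=2 -> matches Carter
  - book 5 (The Old House): author_id=NULL, no match -> dropped
  - book 6 (Falling Leaves): author_id=3 -> matches Nelson
  - book 7 (Broken Clocks): author_id=3 -> matches Nelson
So 2 of 7 rows are dropped.

SQL:
SELECT a.title, b.name AS author
FROM books a
INNER JOIN authors b ON a.author_id = b.id

Result:
title          | author
---------------+-------
Hollow Hills   | Nelson
Empty Rooms    | Nelson
Stone Bridges  | Carter
Falling Leaves | Nelson
Broken Clocks  | Nelson


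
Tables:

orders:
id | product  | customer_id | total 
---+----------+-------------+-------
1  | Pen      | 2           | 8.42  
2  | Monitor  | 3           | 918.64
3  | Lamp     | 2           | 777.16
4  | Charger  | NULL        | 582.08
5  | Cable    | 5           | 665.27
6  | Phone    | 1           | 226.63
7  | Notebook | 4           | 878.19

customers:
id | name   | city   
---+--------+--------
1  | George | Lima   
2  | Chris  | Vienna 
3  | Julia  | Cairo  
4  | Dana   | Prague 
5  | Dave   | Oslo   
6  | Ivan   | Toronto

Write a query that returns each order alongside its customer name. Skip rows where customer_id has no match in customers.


INNER JOIN keeps only orders rows whose customer_id matches an id in customers. Walk through each order:
  - order 1 (Pen): customer_id=2 -> matches Chris
  - order 2 (Monitor): customer_id=3 -> matches Julia
  - order 3 (Lamp): customer_id=2 -> matches Chris
  - order 4 (Charger): customer_id=NULL, no match -> dropped
  - order 5 (Cable): customer_id=5 -> matches Dave
  - order 6 (Phone): customer_id=1 -> matches George
  - order 7 (Notebook): customer_id=4 -> matches Dana
So 1 of 7 rows is dropped.

SQL:
SELECT a.product, b.name AS customer
FROM orders a
INNER JOIN customers b ON a.customer_id = b.id

Result:
product  | customer
---------+---------
Pen      | Chris   
Monitor  | Julia   
Lamp     | Chris   
Cable    | Dave    
Phone    | George  
Notebook | Dana    


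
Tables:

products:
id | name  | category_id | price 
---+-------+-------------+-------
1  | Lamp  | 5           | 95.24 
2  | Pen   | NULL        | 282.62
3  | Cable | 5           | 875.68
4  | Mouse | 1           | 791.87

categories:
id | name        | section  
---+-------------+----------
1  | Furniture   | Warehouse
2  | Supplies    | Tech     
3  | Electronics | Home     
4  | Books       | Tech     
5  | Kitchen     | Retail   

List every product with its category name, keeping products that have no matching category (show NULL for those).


LEFT JOIN keeps every row from products (the left table); where category_id has no match in categories, the category columns become NULL. Walk through each product:
  - product 1 (Lamp): category_id=5 -> matches Kitchen
  - product 2 (Pen): category_id=NULL, no match -> kept with NULL
  - product 3 (Cable): category_id=5 -> matches Kitchen
  - product 4 (Mouse): category_id=1 -> matches Furniture
All 4 rows appear; 1 has NULL category.

SQL:
SELECT a.name, b.name AS category
FROM products a
LEFT JOIN categories b ON a.category_id = b.id

Result:
name  | category 
------+----------
Lamp  | Kitchen  
Pen   | NULL     
Cable | Kitchen  
Mouse | Furniture


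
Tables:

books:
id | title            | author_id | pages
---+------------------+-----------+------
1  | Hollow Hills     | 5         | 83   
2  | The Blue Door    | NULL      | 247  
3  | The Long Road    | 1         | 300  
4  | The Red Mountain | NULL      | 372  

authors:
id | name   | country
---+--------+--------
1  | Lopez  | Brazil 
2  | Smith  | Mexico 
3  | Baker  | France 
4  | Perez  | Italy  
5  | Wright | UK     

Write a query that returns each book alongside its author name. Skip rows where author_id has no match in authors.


INNER JOIN keeps only books rows whose author_id matches an id in authors. Walk through each book:
  - book 1 (Hollow Hills): author_id=5 -> matches Wright
  - book 2 (The Blue Door): author_id=NULL, no match -> dropped
  - book 3 (The Long Road): author_id=1 -> matches Lopez
  - book 4 (The Red Mountain): author_id=NULL, no match -> dropped
So 2 of 4 rows are dropped.

SQL:
SELECT a.title, b.name AS author
FROM books a
INNER JOIN authors b ON a.author_id = b.id

Result:
title         | author
--------------+-------
Hollow Hills  | Wright
The Long Road | Lopez 


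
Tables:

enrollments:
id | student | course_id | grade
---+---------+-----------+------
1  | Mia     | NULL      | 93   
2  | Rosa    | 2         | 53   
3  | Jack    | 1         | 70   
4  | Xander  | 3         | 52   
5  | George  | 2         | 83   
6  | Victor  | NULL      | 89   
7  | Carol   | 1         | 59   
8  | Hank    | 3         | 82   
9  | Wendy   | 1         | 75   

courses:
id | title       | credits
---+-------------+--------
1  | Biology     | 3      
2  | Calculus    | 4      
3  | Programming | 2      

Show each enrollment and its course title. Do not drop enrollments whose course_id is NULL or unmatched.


LEFT JOIN keeps every row from enrollments (the left table); where course_id has no match in courses, the course columns become NULL. Walk through each enrollment:
  - enrollment 1 (Mia): course_id=NULL, no match -> kept with NULL
  - enrollment 2 (Rosa): course_id=2 -> matches Calculus
  - enrollment 3 (Jack): course_id=1 -> matches Biology
  - enrollment 4 (Xander): course_id=3 -> matches Programming
  - enrollment 5 (George): course_id=2 -> matches Calculus
  - enrollment 6 (Victor): course_id=NULL, no match -> kept with NULL
  - enrollment 7 (Carol): course_id=1 -> matches Biology
  - enrollment 8 (Hank): course_id=3 -> matches Programming
  - enrollment 9 (Wendy): course_id=1 -> matches Biology
All 9 rows appear; 2 have NULL course.

SQL:
SELECT a.student, b.title AS course
FROM enrollments a
LEFT JOIN courses b ON a.course_id = b.id

Result:
student | course     
--------+------------
Mia     | NULL       
Rosa    | Calculus   
Jack    | Biology    
Xander  | Programming
George  | Calculus   
Victor  | NULL       
Carol   | Biology    
Hank    | Programming
Wendy   | Biology    
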